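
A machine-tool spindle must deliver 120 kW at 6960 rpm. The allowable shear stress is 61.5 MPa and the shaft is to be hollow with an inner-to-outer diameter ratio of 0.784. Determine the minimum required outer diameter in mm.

28.0 mm

ω = 2π·6960/60 = 728.8 rad/s, so T = P/ω = 120×10³ / 728.8 = 164.6 N·m.
For a hollow shaft with d_i/d_o = 0.784: τ_max = 16T/(π d_o³ (1−k⁴)), so d_o = [16T/(π τ_allow (1−k⁴))]^(1/3) = [16·164.6/(π·6.15×10^7·0.6222)]^(1/3) = 0.02798 m.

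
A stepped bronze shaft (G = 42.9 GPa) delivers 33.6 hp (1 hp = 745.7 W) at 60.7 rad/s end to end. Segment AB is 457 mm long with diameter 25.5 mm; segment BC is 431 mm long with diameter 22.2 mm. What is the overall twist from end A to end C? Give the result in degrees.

16.0°

ω = 60.7 rad/s, so T = P/ω = 33.6×745.7 / 60.70 = 412.8 N·m.
J_AB = π(0.0255)⁴/32 = 4.15×10^-8 m⁴; J_BC = π(0.0222)⁴/32 = 2.38×10^-8 m⁴.
θ = (T/G)·Σ L_i/J_i = (412.8/42.9×10⁹)·(0.457/4.15×10^-8 + 0.431/2.38×10^-8) = 0.2798 rad.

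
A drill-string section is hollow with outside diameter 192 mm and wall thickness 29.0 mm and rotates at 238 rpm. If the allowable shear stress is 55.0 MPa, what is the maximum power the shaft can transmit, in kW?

1450 kW

J = π(d_o⁴ − d_i⁴)/32 = π(0.192⁴ − 0.134⁴)/32 = 1.018×10^-4 m⁴.
T_max = τ_allow·J/r = 5.50×10^7 × 1.018×10^-4 / 0.0960 = 58300 N·m.
ω = 2π·238/60 = 24.92 rad/s, so P_max = T_max·ω = 1.453×10^6 W.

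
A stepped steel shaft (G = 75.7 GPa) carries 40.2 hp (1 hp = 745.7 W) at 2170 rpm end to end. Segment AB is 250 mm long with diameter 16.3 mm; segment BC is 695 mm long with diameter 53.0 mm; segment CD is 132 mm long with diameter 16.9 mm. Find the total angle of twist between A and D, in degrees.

5.34°

ω = 2π·2170/60 = 227.2 rad/s, so T = P/ω = 40.2×745.7 / 227.2 = 131.9 N·m.
J_AB = π(0.0163)⁴/32 = 6.93×10^-9 m⁴; J_BC = π(0.0530)⁴/32 = 7.75×10^-7 m⁴; J_CD = π(0.0169)⁴/32 = 8.01×10^-9 m⁴.
θ = (T/G)·Σ L_i/J_i = (131.9/75.7×10⁹)·(0.250/6.93×10^-9 + 0.695/7.75×10^-7 + 0.132/8.01×10^-9) = 0.09315 rad.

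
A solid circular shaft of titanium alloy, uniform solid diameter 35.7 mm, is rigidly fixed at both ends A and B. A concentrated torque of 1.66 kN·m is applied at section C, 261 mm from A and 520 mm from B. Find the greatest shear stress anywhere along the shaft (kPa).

With uniform GJ and both ends fixed, compatibility θ_AC = θ_CB gives T_A·a = T_B·b, together with T_A + T_B = T₀.
T_A = T₀·b/(a+b) = 1660·520/781.0 = 1105 N·m; T_B = 554.8 N·m.
τ in each portion: τ_AC = 1.24×10^8 Pa, τ_CB = 6.21×10^7 Pa; maximum is in AC.
τ_max = T_AC·r/J = 1105·0.0179/1.59×10^-7 = 1.237×10^8 Pa.

124000 kPa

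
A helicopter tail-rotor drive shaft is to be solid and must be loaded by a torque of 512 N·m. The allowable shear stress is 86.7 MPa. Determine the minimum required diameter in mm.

31.1 mm

For a solid shaft τ_max = 16T/(πd³), so d = (16T/(π τ_allow))^(1/3) = (16·512.0/(π·8.67×10^7))^(1/3) = 0.03110 m.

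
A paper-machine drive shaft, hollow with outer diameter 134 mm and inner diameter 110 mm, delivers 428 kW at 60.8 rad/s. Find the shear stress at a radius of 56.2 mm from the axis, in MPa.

22.9 MPa

ω = 60.8 rad/s, so T = P/ω = 428×10³ / 60.80 = 7039 N·m.
J = π(d_o⁴ − d_i⁴)/32 = π(0.134⁴ − 0.110⁴)/32 = 1.728×10^-5 m⁴.
Shear stress varies linearly with radius: τ = T·r/J = 7039 × 0.0562 / 1.728×10^-5 = 2.290×10^7 Pa.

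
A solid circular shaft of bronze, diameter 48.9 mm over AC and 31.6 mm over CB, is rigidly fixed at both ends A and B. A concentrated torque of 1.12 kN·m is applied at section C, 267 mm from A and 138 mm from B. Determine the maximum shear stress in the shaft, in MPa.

Compatibility: T_A·a/J_AC = T_B·b/J_CB with T_A + T_B = T₀.
J_AC = 5.61×10^-7 m⁴, J_CB = 9.79×10^-8 m⁴, so T_A = T₀·(J_AC/a)/((J_AC/a)+(J_CB/b)) = 837.4 N·m, T_B = 282.6 N·m.
τ in each portion: τ_AC = 3.65×10^7 Pa, τ_CB = 4.56×10^7 Pa; maximum is in CB.
τ_max = T_CB·r/J = 282.6·0.0158/9.79×10^-8 = 4.560×10^7 Pa.

45.6 MPa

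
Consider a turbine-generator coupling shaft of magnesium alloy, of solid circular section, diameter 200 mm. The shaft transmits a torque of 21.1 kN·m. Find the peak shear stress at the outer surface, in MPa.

13.4 MPa

J = πd⁴/32 = π(0.200)⁴/32 = 1.571×10^-4 m⁴.
τ_max = T·r/J = 21100 × 0.100 / 1.571×10^-4 = 1.343×10^7 Pa.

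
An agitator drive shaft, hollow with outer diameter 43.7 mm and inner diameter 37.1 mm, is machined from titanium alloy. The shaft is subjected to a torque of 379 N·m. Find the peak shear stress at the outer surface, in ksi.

J = π(d_o⁴ − d_i⁴)/32 = π(0.0437⁴ − 0.0371⁴)/32 = 1.720×10^-7 m⁴.
τ_max = T·r/J = 379.0 × 0.0219 / 1.720×10^-7 = 4.813×10^7 Pa.

6.98 ksi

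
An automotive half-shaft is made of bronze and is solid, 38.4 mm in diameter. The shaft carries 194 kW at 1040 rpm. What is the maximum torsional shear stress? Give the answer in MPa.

160 MPa

ω = 2π·1040/60 = 108.9 rad/s, so T = P/ω = 194×10³ / 108.9 = 1781 N·m.
J = πd⁴/32 = π(0.0384)⁴/32 = 2.135×10^-7 m⁴.
τ_max = T·r/J = 1781 × 0.0192 / 2.135×10^-7 = 1.602×10^8 Pa.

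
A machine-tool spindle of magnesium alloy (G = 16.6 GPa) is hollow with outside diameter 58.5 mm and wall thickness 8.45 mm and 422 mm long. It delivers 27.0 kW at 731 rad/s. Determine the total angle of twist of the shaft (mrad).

ω = 731 rad/s, so T = P/ω = 27.0×10³ / 731.0 = 36.94 N·m.
J = π(d_o⁴ − d_i⁴)/32 = π(0.0585⁴ − 0.0416⁴)/32 = 8.558×10^-7 m⁴.
θ = T·L/(G·J) = 36.94 × 0.422 / (16.6×10⁹ × 8.558×10^-7) = 1.097×10^-3 rad.

1.10 mrad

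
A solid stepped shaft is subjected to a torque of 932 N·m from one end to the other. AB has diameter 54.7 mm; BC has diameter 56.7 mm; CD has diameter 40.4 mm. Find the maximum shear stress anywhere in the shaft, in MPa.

Under the same torque, τ_max = 16T/(πd³) is largest where d is smallest — segment CD (d = 40.4 mm).
τ_max = 16·932.0/(π·(0.0404)³) = 7.198×10^7 Pa.

72.0 MPa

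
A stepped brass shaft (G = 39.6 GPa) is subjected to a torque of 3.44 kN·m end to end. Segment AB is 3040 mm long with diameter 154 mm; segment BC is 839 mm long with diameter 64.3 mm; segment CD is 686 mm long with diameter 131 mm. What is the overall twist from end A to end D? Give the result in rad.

0.0503 rad

J_AB = π(0.154)⁴/32 = 5.52×10^-5 m⁴; J_BC = π(0.0643)⁴/32 = 1.68×10^-6 m⁴; J_CD = π(0.131)⁴/32 = 2.89×10^-5 m⁴.
θ = (T/G)·Σ L_i/J_i = (3440/39.6×10⁹)·(3.04/5.52×10^-5 + 0.839/1.68×10^-6 + 0.686/2.89×10^-5) = 0.05027 rad.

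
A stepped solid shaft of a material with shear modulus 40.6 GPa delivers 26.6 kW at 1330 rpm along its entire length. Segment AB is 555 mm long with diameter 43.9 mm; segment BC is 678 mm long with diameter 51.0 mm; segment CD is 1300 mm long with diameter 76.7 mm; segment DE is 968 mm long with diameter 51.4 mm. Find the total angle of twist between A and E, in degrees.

1.17°

ω = 2π·1330/60 = 139.3 rad/s, so T = P/ω = 26.6×10³ / 139.3 = 191.0 N·m.
J_AB = π(0.0439)⁴/32 = 3.65×10^-7 m⁴; J_BC = π(0.0510)⁴/32 = 6.64×10^-7 m⁴; J_CD = π(0.0767)⁴/32 = 3.40×10^-6 m⁴; J_DE = π(0.0514)⁴/32 = 6.85×10^-7 m⁴.
θ = (T/G)·Σ L_i/J_i = (191.0/40.6×10⁹)·(0.555/3.65×10^-7 + 0.678/6.64×10^-7 + 1.30/3.40×10^-6 + 0.968/6.85×10^-7) = 0.02041 rad.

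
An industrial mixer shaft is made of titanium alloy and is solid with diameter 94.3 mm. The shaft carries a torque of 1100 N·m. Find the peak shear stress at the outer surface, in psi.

J = πd⁴/32 = π(0.0943)⁴/32 = 7.763×10^-6 m⁴.
τ_max = T·r/J = 1100 × 0.0471 / 7.763×10^-6 = 6.681×10^6 Pa.

969 psi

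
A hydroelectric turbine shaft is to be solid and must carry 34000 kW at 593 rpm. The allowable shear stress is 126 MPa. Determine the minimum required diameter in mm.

281 mm

ω = 2π·593/60 = 62.10 rad/s, so T = P/ω = 34000×10³ / 62.10 = 547500 N·m.
For a solid shaft τ_max = 16T/(πd³), so d = (16T/(π τ_allow))^(1/3) = (16·547500/(π·1.26×10^8))^(1/3) = 0.2808 m.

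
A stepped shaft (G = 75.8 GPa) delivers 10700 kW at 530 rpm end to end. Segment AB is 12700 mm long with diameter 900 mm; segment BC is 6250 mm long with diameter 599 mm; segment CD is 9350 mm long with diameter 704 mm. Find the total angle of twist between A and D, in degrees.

ω = 2π·530/60 = 55.50 rad/s, so T = P/ω = 10700×10³ / 55.50 = 192800 N·m.
J_AB = π(0.900)⁴/32 = 0.0644 m⁴; J_BC = π(0.599)⁴/32 = 0.0126 m⁴; J_CD = π(0.704)⁴/32 = 0.0241 m⁴.
θ = (T/G)·Σ L_i/J_i = (192800/75.8×10⁹)·(12.7/0.0644 + 6.25/0.0126 + 9.35/0.0241) = 2.745×10^-3 rad.

0.157°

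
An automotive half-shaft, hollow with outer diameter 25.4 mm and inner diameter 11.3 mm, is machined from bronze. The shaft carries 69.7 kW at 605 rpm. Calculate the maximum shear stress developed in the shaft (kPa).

ω = 2π·605/60 = 63.36 rad/s, so T = P/ω = 69.7×10³ / 63.36 = 1100 N·m.
J = π(d_o⁴ − d_i⁴)/32 = π(0.0254⁴ − 0.0113⁴)/32 = 3.926×10^-8 m⁴.
τ_max = T·r/J = 1100 × 0.0127 / 3.926×10^-8 = 3.559×10^8 Pa.

356000 kPa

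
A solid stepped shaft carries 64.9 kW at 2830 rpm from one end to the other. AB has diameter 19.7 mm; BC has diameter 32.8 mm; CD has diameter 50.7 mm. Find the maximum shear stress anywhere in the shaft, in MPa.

ω = 2π·2830/60 = 296.4 rad/s, so T = P/ω = 64.9×10³ / 296.4 = 219.0 N·m.
Under the same torque, τ_max = 16T/(πd³) is largest where d is smallest — segment AB (d = 19.7 mm).
τ_max = 16·219.0/(π·(0.0197)³) = 1.459×10^8 Pa.

146 MPa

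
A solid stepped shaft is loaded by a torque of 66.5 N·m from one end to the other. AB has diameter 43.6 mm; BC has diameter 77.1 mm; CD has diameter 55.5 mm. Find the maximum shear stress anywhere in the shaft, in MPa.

Under the same torque, τ_max = 16T/(πd³) is largest where d is smallest — segment AB (d = 43.6 mm).
τ_max = 16·66.50/(π·(0.0436)³) = 4.086×10^6 Pa.

4.09 MPa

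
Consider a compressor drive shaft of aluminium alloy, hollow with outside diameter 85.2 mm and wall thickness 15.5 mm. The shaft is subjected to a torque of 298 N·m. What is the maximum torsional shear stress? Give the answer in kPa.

J = π(d_o⁴ − d_i⁴)/32 = π(0.0852⁴ − 0.0542⁴)/32 = 4.326×10^-6 m⁴.
τ_max = T·r/J = 298.0 × 0.0426 / 4.326×10^-6 = 2.935×10^6 Pa.

2930 kPa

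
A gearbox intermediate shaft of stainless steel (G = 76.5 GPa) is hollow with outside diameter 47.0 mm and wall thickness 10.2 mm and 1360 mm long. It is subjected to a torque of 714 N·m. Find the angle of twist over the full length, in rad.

0.0295 rad

J = π(d_o⁴ − d_i⁴)/32 = π(0.0470⁴ − 0.0266⁴)/32 = 4.299×10^-7 m⁴.
θ = T·L/(G·J) = 714.0 × 1.36 / (76.5×10⁹ × 4.299×10^-7) = 0.02953 rad.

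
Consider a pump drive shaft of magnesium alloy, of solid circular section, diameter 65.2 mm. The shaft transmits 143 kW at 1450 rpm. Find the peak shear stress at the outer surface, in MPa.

ω = 2π·1450/60 = 151.8 rad/s, so T = P/ω = 143×10³ / 151.8 = 941.8 N·m.
J = πd⁴/32 = π(0.0652)⁴/32 = 1.774×10^-6 m⁴.
τ_max = T·r/J = 941.8 × 0.0326 / 1.774×10^-6 = 1.730×10^7 Pa.

17.3 MPa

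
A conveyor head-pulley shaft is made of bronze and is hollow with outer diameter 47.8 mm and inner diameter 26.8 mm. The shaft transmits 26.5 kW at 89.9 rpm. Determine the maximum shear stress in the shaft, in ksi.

ω = 2π·89.9/60 = 9.414 rad/s, so T = P/ω = 26.5×10³ / 9.414 = 2815 N·m.
J = π(d_o⁴ − d_i⁴)/32 = π(0.0478⁴ − 0.0268⁴)/32 = 4.619×10^-7 m⁴.
τ_max = T·r/J = 2815 × 0.0239 / 4.619×10^-7 = 1.457×10^8 Pa.

21.1 ksi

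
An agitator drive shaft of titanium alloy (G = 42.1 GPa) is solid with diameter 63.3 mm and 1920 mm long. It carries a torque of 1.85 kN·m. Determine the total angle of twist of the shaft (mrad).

J = πd⁴/32 = π(0.0633)⁴/32 = 1.576×10^-6 m⁴.
θ = T·L/(G·J) = 1850 × 1.92 / (42.1×10⁹ × 1.576×10^-6) = 0.05353 rad.

53.5 mrad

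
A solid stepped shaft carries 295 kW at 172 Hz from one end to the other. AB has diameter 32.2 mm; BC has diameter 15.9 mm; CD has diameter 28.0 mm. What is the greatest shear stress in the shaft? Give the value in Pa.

ω = 2π·172 = 1081 rad/s, so T = P/ω = 295×10³ / 1081 = 273.0 N·m.
Under the same torque, τ_max = 16T/(πd³) is largest where d is smallest — segment BC (d = 15.9 mm).
τ_max = 16·273.0/(π·(0.0159)³) = 3.459×10^8 Pa.

3.46e8 Pa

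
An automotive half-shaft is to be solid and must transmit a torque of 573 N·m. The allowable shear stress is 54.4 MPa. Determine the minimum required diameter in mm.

For a solid shaft τ_max = 16T/(πd³), so d = (16T/(π τ_allow))^(1/3) = (16·573.0/(π·5.44×10^7))^(1/3) = 0.03771 m.

37.7 mm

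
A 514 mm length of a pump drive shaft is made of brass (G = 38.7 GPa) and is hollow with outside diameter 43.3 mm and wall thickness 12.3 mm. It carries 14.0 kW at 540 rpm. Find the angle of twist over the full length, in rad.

ω = 2π·540/60 = 56.55 rad/s, so T = P/ω = 14.0×10³ / 56.55 = 247.6 N·m.
J = π(d_o⁴ − d_i⁴)/32 = π(0.0433⁴ − 0.0187⁴)/32 = 3.331×10^-7 m⁴.
θ = T·L/(G·J) = 247.6 × 0.514 / (38.7×10⁹ × 3.331×10^-7) = 9.871×10^-3 rad.

0.00987 rad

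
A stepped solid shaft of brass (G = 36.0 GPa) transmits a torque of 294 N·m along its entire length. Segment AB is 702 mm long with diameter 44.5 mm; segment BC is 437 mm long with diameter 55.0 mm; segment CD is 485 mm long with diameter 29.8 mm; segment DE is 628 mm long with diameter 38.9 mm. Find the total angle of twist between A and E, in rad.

0.0928 rad

J_AB = π(0.0445)⁴/32 = 3.85×10^-7 m⁴; J_BC = π(0.0550)⁴/32 = 8.98×10^-7 m⁴; J_CD = π(0.0298)⁴/32 = 7.74×10^-8 m⁴; J_DE = π(0.0389)⁴/32 = 2.25×10^-7 m⁴.
θ = (T/G)·Σ L_i/J_i = (294.0/36.0×10⁹)·(0.702/3.85×10^-7 + 0.437/8.98×10^-7 + 0.485/7.74×10^-8 + 0.628/2.25×10^-7) = 0.09284 rad.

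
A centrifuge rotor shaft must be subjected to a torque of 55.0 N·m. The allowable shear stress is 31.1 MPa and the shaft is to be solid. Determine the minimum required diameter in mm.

For a solid shaft τ_max = 16T/(πd³), so d = (16T/(π τ_allow))^(1/3) = (16·55.00/(π·3.11×10^7))^(1/3) = 0.02081 m.

20.8 mm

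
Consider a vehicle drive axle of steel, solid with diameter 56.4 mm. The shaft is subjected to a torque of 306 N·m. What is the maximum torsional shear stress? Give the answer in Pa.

J = πd⁴/32 = π(0.0564)⁴/32 = 9.934×10^-7 m⁴.
τ_max = T·r/J = 306.0 × 0.0282 / 9.934×10^-7 = 8.687×10^6 Pa.

8.69e6 Pa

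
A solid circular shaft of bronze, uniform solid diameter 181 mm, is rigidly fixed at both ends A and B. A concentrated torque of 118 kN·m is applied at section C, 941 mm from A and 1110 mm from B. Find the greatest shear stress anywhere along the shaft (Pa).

With uniform GJ and both ends fixed, compatibility θ_AC = θ_CB gives T_A·a = T_B·b, together with T_A + T_B = T₀.
T_A = T₀·b/(a+b) = 118000·1110/2051 = 63860 N·m; T_B = 54140 N·m.
τ in each portion: τ_AC = 5.48×10^7 Pa, τ_CB = 4.65×10^7 Pa; maximum is in AC.
τ_max = T_AC·r/J = 63860·0.0905/1.05×10^-4 = 5.485×10^7 Pa.

5.48e7 Pa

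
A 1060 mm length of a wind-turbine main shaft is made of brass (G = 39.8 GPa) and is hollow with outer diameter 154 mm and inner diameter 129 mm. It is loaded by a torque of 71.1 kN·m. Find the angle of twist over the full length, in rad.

J = π(d_o⁴ − d_i⁴)/32 = π(0.154⁴ − 0.129⁴)/32 = 2.803×10^-5 m⁴.
θ = T·L/(G·J) = 71100 × 1.06 / (39.8×10⁹ × 2.803×10^-5) = 0.06755 rad.

0.0676 rad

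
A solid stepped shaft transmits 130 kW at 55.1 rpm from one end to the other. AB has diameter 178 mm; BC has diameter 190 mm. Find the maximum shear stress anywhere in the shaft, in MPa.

20.3 MPa

ω = 2π·55.1/60 = 5.770 rad/s, so T = P/ω = 130×10³ / 5.770 = 22530 N·m.
Under the same torque, τ_max = 16T/(πd³) is largest where d is smallest — segment AB (d = 178 mm).
τ_max = 16·22530/(π·(0.178)³) = 2.035×10^7 Pa.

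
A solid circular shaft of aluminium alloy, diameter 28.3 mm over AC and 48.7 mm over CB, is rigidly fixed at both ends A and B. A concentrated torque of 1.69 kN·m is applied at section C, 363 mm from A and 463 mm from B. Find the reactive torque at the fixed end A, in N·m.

Compatibility: T_A·a/J_AC = T_B·b/J_CB with T_A + T_B = T₀.
J_AC = 6.30×10^-8 m⁴, J_CB = 5.52×10^-7 m⁴, so T_A = T₀·(J_AC/a)/((J_AC/a)+(J_CB/b)) = 214.6 N·m, T_B = 1475 N·m.

215 N·m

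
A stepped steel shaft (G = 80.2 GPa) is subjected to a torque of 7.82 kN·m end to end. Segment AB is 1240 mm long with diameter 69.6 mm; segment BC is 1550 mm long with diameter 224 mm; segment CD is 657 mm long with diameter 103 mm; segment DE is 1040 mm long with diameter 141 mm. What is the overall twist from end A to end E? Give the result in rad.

0.0615 rad

J_AB = π(0.0696)⁴/32 = 2.30×10^-6 m⁴; J_BC = π(0.224)⁴/32 = 2.47×10^-4 m⁴; J_CD = π(0.103)⁴/32 = 1.10×10^-5 m⁴; J_DE = π(0.141)⁴/32 = 3.88×10^-5 m⁴.
θ = (T/G)·Σ L_i/J_i = (7820/80.2×10⁹)·(1.24/2.30×10^-6 + 1.55/2.47×10^-4 + 0.657/1.10×10^-5 + 1.04/3.88×10^-5) = 0.06151 rad.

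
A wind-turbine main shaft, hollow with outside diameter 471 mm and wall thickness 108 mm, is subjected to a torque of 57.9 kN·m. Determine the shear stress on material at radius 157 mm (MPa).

J = π(d_o⁴ − d_i⁴)/32 = π(0.471⁴ − 0.255⁴)/32 = 4.416×10^-3 m⁴.
Shear stress varies linearly with radius: τ = T·r/J = 57900 × 0.157 / 4.416×10^-3 = 2.058×10^6 Pa.

2.06 MPa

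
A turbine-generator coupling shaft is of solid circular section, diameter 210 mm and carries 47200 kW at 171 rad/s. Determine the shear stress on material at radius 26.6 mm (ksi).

5.58 ksi

ω = 171 rad/s, so T = P/ω = 47200×10³ / 171.0 = 276000 N·m.
J = πd⁴/32 = π(0.210)⁴/32 = 1.909×10^-4 m⁴.
Shear stress varies linearly with radius: τ = T·r/J = 276000 × 0.0266 / 1.909×10^-4 = 3.845×10^7 Pa.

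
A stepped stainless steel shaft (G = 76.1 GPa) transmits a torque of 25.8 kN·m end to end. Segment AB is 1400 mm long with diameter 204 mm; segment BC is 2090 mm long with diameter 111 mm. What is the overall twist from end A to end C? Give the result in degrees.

J_AB = π(0.204)⁴/32 = 1.70×10^-4 m⁴; J_BC = π(0.111)⁴/32 = 1.49×10^-5 m⁴.
θ = (T/G)·Σ L_i/J_i = (25800/76.1×10⁹)·(1.40/1.70×10^-4 + 2.09/1.49×10^-5) = 0.05033 rad.

2.88°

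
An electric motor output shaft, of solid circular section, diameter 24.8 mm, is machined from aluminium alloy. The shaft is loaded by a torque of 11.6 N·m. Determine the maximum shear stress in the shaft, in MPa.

3.87 MPa

J = πd⁴/32 = π(0.0248)⁴/32 = 3.714×10^-8 m⁴.
τ_max = T·r/J = 11.60 × 0.0124 / 3.714×10^-8 = 3.873×10^6 Pa.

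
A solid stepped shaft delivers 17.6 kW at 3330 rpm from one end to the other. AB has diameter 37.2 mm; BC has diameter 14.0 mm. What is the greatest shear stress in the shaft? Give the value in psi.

13600 psi

ω = 2π·3330/60 = 348.7 rad/s, so T = P/ω = 17.6×10³ / 348.7 = 50.47 N·m.
Under the same torque, τ_max = 16T/(πd³) is largest where d is smallest — segment BC (d = 14.0 mm).
τ_max = 16·50.47/(π·(0.0140)³) = 9.368×10^7 Pa.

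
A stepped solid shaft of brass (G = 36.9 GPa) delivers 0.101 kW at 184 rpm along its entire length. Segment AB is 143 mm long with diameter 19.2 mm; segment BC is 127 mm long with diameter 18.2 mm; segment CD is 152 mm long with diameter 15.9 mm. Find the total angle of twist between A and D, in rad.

ω = 2π·184/60 = 19.27 rad/s, so T = P/ω = 0.101×10³ / 19.27 = 5.242 N·m.
J_AB = π(0.0192)⁴/32 = 1.33×10^-8 m⁴; J_BC = π(0.0182)⁴/32 = 1.08×10^-8 m⁴; J_CD = π(0.0159)⁴/32 = 6.27×10^-9 m⁴.
θ = (T/G)·Σ L_i/J_i = (5.242/36.9×10⁹)·(0.143/1.33×10^-8 + 0.127/1.08×10^-8 + 0.152/6.27×10^-9) = 6.639×10^-3 rad.

0.00664 rad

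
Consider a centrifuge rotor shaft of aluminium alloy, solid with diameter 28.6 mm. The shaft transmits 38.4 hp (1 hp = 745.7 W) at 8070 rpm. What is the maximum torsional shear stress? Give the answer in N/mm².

ω = 2π·8070/60 = 845.1 rad/s, so T = P/ω = 38.4×745.7 / 845.1 = 33.88 N·m.
J = πd⁴/32 = π(0.0286)⁴/32 = 6.568×10^-8 m⁴.
τ_max = T·r/J = 33.88 × 0.0143 / 6.568×10^-8 = 7.377×10^6 Pa.

7.38 N/mm²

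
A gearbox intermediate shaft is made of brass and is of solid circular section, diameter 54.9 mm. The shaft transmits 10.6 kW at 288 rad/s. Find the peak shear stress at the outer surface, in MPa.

1.13 MPa

ω = 288 rad/s, so T = P/ω = 10.6×10³ / 288.0 = 36.81 N·m.
J = πd⁴/32 = π(0.0549)⁴/32 = 8.918×10^-7 m⁴.
τ_max = T·r/J = 36.81 × 0.0274 / 8.918×10^-7 = 1.133×10^6 Pa.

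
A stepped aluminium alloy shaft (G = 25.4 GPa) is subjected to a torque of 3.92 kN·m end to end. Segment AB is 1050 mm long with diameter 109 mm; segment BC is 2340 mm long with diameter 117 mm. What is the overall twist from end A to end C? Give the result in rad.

J_AB = π(0.109)⁴/32 = 1.39×10^-5 m⁴; J_BC = π(0.117)⁴/32 = 1.84×10^-5 m⁴.
θ = (T/G)·Σ L_i/J_i = (3920/25.4×10⁹)·(1.05/1.39×10^-5 + 2.34/1.84×10^-5) = 0.03132 rad.

0.0313 rad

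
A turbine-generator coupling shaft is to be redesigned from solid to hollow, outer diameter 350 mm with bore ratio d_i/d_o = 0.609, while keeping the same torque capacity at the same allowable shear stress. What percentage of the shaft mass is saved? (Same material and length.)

30.6 %

Equal τ_max and T ⇒ the solid shaft needs d_s³ = d_o³(1−k⁴), so d_s = 350·(1−0.609⁴)^(1/3) = 333.2 mm.
Area ratio A_h/A_s = d_o²(1−k²)/d_s² = (1−k²)/(1−k⁴)^(2/3) = 0.6943.
Mass saving = 1 − 0.6943 = 30.6 %.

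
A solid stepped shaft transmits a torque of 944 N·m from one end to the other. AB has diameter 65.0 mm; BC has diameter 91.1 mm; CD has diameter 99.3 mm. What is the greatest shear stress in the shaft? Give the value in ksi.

Under the same torque, τ_max = 16T/(πd³) is largest where d is smallest — segment AB (d = 65.0 mm).
τ_max = 16·944.0/(π·(0.0650)³) = 1.751×10^7 Pa.

2.54 ksi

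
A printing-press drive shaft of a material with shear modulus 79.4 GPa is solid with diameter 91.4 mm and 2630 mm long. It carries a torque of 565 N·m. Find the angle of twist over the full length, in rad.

0.00273 rad

J = πd⁴/32 = π(0.0914)⁴/32 = 6.851×10^-6 m⁴.
θ = T·L/(G·J) = 565.0 × 2.63 / (79.4×10⁹ × 6.851×10^-6) = 2.731×10^-3 rad.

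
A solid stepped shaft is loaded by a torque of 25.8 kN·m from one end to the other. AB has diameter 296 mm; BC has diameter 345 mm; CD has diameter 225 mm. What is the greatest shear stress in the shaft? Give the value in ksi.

1.67 ksi

Under the same torque, τ_max = 16T/(πd³) is largest where d is smallest — segment CD (d = 225 mm).
τ_max = 16·25800/(π·(0.225)³) = 1.154×10^7 Pa.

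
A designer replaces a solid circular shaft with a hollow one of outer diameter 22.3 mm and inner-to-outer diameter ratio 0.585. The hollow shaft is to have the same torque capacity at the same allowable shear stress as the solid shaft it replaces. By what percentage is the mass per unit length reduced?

Equal τ_max and T ⇒ the solid shaft needs d_s³ = d_o³(1−k⁴), so d_s = 22.3·(1−0.585⁴)^(1/3) = 21.39 mm.
Area ratio A_h/A_s = d_o²(1−k²)/d_s² = (1−k²)/(1−k⁴)^(2/3) = 0.7147.
Mass saving = 1 − 0.7147 = 28.5 %.

28.5 %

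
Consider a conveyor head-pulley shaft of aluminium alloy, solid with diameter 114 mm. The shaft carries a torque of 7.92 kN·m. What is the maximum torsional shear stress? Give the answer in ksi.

J = πd⁴/32 = π(0.114)⁴/32 = 1.658×10^-5 m⁴.
τ_max = T·r/J = 7920 × 0.0570 / 1.658×10^-5 = 2.723×10^7 Pa.

3.95 ksi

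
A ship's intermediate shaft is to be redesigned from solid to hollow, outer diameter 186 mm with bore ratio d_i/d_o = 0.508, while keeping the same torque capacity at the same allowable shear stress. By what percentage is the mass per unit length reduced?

22.3 %

Equal τ_max and T ⇒ the solid shaft needs d_s³ = d_o³(1−k⁴), so d_s = 186·(1−0.508⁴)^(1/3) = 181.8 mm.
Area ratio A_h/A_s = d_o²(1−k²)/d_s² = (1−k²)/(1−k⁴)^(2/3) = 0.7768.
Mass saving = 1 − 0.7768 = 22.3 %.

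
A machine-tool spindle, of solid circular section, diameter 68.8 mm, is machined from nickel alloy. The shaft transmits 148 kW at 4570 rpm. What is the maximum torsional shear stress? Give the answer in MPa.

4.84 MPa

ω = 2π·4570/60 = 478.6 rad/s, so T = P/ω = 148×10³ / 478.6 = 309.3 N·m.
J = πd⁴/32 = π(0.0688)⁴/32 = 2.200×10^-6 m⁴.
τ_max = T·r/J = 309.3 × 0.0344 / 2.200×10^-6 = 4.836×10^6 Pa.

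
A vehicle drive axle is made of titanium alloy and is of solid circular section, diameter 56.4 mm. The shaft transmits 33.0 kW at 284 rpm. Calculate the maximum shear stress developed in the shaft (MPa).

31.5 MPa

ω = 2π·284/60 = 29.74 rad/s, so T = P/ω = 33.0×10³ / 29.74 = 1110 N·m.
J = πd⁴/32 = π(0.0564)⁴/32 = 9.934×10^-7 m⁴.
τ_max = T·r/J = 1110 × 0.0282 / 9.934×10^-7 = 3.150×10^7 Pa.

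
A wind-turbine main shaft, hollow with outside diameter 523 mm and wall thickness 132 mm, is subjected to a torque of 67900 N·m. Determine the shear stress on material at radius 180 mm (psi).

J = π(d_o⁴ − d_i⁴)/32 = π(0.523⁴ − 0.259⁴)/32 = 6.903×10^-3 m⁴.
Shear stress varies linearly with radius: τ = T·r/J = 67900 × 0.180 / 6.903×10^-3 = 1.770×10^6 Pa.

257 psi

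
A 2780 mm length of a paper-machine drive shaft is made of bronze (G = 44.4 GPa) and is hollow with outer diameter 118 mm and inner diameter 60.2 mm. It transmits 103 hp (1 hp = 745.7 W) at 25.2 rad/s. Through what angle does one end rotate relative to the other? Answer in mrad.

10.8 mrad

ω = 25.2 rad/s, so T = P/ω = 103×745.7 / 25.20 = 3048 N·m.
J = π(d_o⁴ − d_i⁴)/32 = π(0.118⁴ − 0.0602⁴)/32 = 1.774×10^-5 m⁴.
θ = T·L/(G·J) = 3048 × 2.78 / (44.4×10⁹ × 1.774×10^-5) = 0.01075 rad.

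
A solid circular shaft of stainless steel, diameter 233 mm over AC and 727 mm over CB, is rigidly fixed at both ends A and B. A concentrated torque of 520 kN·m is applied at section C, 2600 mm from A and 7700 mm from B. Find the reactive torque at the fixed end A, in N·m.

15800 N·m

Compatibility: T_A·a/J_AC = T_B·b/J_CB with T_A + T_B = T₀.
J_AC = 2.89×10^-4 m⁴, J_CB = 0.0274 m⁴, so T_A = T₀·(J_AC/a)/((J_AC/a)+(J_CB/b)) = 15760 N·m, T_B = 504200 N·m.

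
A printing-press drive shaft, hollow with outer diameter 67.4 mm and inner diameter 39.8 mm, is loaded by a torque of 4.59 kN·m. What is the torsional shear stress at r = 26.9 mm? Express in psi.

10100 psi

J = π(d_o⁴ − d_i⁴)/32 = π(0.0674⁴ − 0.0398⁴)/32 = 1.780×10^-6 m⁴.
Shear stress varies linearly with radius: τ = T·r/J = 4590 × 0.0269 / 1.780×10^-6 = 6.938×10^7 Pa.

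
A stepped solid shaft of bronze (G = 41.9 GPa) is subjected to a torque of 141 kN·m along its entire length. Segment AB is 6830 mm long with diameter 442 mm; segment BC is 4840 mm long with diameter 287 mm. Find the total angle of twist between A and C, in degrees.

J_AB = π(0.442)⁴/32 = 3.75×10^-3 m⁴; J_BC = π(0.287)⁴/32 = 6.66×10^-4 m⁴.
θ = (T/G)·Σ L_i/J_i = (141000/41.9×10⁹)·(6.83/3.75×10^-3 + 4.84/6.66×10^-4) = 0.03059 rad.

1.75°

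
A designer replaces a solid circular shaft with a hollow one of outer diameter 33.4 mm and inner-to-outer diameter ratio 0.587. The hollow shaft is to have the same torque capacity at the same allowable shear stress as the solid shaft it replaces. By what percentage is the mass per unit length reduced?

Equal τ_max and T ⇒ the solid shaft needs d_s³ = d_o³(1−k⁴), so d_s = 33.4·(1−0.587⁴)^(1/3) = 32.02 mm.
Area ratio A_h/A_s = d_o²(1−k²)/d_s² = (1−k²)/(1−k⁴)^(2/3) = 0.7131.
Mass saving = 1 − 0.7131 = 28.7 %.

28.7 %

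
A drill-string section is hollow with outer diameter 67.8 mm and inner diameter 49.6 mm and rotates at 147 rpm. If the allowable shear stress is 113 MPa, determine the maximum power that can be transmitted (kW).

76.0 kW

J = π(d_o⁴ − d_i⁴)/32 = π(0.0678⁴ − 0.0496⁴)/32 = 1.480×10^-6 m⁴.
T_max = τ_allow·J/r = 1.13×10^8 × 1.480×10^-6 / 0.0339 = 4934 N·m.
ω = 2π·147/60 = 15.39 rad/s, so P_max = T_max·ω = 7.596×10^4 W.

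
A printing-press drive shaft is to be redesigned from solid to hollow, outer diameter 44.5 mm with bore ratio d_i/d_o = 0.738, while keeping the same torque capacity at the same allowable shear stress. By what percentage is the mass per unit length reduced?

Equal τ_max and T ⇒ the solid shaft needs d_s³ = d_o³(1−k⁴), so d_s = 44.5·(1−0.738⁴)^(1/3) = 39.57 mm.
Area ratio A_h/A_s = d_o²(1−k²)/d_s² = (1−k²)/(1−k⁴)^(2/3) = 0.5757.
Mass saving = 1 − 0.5757 = 42.4 %.

42.4 %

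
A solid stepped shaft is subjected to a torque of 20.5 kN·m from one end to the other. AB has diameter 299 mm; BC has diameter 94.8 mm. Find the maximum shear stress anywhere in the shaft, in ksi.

17.8 ksi

Under the same torque, τ_max = 16T/(πd³) is largest where d is smallest — segment BC (d = 94.8 mm).
τ_max = 16·20500/(π·(0.0948)³) = 1.225×10^8 Pa.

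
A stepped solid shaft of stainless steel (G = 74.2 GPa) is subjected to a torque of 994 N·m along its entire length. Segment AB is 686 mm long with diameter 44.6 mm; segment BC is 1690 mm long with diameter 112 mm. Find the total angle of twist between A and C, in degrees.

J_AB = π(0.0446)⁴/32 = 3.88×10^-7 m⁴; J_BC = π(0.112)⁴/32 = 1.54×10^-5 m⁴.
θ = (T/G)·Σ L_i/J_i = (994.0/74.2×10⁹)·(0.686/3.88×10^-7 + 1.69/1.54×10^-5) = 0.02512 rad.

1.44°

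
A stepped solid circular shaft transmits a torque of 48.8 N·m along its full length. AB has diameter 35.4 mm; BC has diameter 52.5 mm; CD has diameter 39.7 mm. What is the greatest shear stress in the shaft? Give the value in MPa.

5.60 MPa

Under the same torque, τ_max = 16T/(πd³) is largest where d is smallest — segment AB (d = 35.4 mm).
τ_max = 16·48.80/(π·(0.0354)³) = 5.602×10^6 Pa.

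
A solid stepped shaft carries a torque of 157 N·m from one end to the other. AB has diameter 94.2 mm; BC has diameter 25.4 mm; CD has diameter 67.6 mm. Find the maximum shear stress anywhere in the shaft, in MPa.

Under the same torque, τ_max = 16T/(πd³) is largest where d is smallest — segment BC (d = 25.4 mm).
τ_max = 16·157.0/(π·(0.0254)³) = 4.879×10^7 Pa.

48.8 MPa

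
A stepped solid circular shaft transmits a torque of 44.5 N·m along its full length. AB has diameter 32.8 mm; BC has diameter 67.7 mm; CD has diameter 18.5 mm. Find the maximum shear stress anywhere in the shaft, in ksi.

5.19 ksi

Under the same torque, τ_max = 16T/(πd³) is largest where d is smallest — segment CD (d = 18.5 mm).
τ_max = 16·44.50/(π·(0.0185)³) = 3.579×10^7 Pa.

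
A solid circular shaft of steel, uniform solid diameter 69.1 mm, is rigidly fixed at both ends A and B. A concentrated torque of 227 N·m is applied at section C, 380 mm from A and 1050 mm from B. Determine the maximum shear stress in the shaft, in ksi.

0.373 ksi

With uniform GJ and both ends fixed, compatibility θ_AC = θ_CB gives T_A·a = T_B·b, together with T_A + T_B = T₀.
T_A = T₀·b/(a+b) = 227.0·1050/1430 = 166.7 N·m; T_B = 60.32 N·m.
τ in each portion: τ_AC = 2.57×10^6 Pa, τ_CB = 9.31×10^5 Pa; maximum is in AC.
τ_max = T_AC·r/J = 166.7·0.0345/2.24×10^-6 = 2.573×10^6 Pa.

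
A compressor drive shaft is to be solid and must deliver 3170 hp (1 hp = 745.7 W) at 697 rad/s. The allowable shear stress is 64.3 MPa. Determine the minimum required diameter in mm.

ω = 697 rad/s, so T = P/ω = 3170×745.7 / 697.0 = 3391 N·m.
For a solid shaft τ_max = 16T/(πd³), so d = (16T/(π τ_allow))^(1/3) = (16·3391/(π·6.43×10^7))^(1/3) = 0.06452 m.

64.5 mm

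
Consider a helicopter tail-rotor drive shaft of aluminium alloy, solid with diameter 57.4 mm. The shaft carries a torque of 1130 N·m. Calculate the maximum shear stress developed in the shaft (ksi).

4.41 ksi

J = πd⁴/32 = π(0.0574)⁴/32 = 1.066×10^-6 m⁴.
τ_max = T·r/J = 1130 × 0.0287 / 1.066×10^-6 = 3.043×10^7 Pa.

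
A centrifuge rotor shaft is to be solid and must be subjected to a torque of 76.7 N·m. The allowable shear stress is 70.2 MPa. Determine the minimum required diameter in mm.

For a solid shaft τ_max = 16T/(πd³), so d = (16T/(π τ_allow))^(1/3) = (16·76.70/(π·7.02×10^7))^(1/3) = 0.01772 m.

17.7 mm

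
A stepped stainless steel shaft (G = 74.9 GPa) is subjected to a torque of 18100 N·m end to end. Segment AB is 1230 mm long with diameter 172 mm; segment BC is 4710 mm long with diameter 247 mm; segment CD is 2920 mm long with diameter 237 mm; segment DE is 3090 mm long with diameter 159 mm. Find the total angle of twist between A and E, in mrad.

J_AB = π(0.172)⁴/32 = 8.59×10^-5 m⁴; J_BC = π(0.247)⁴/32 = 3.65×10^-4 m⁴; J_CD = π(0.237)⁴/32 = 3.10×10^-4 m⁴; J_DE = π(0.159)⁴/32 = 6.27×10^-5 m⁴.
θ = (T/G)·Σ L_i/J_i = (18100/74.9×10⁹)·(1.23/8.59×10^-5 + 4.71/3.65×10^-4 + 2.92/3.10×10^-4 + 3.09/6.27×10^-5) = 0.02075 rad.

20.8 mrad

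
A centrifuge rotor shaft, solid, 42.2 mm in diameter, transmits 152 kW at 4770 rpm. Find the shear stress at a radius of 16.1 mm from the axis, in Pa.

ω = 2π·4770/60 = 499.5 rad/s, so T = P/ω = 152×10³ / 499.5 = 304.3 N·m.
J = πd⁴/32 = π(0.0422)⁴/32 = 3.114×10^-7 m⁴.
Shear stress varies linearly with radius: τ = T·r/J = 304.3 × 0.0161 / 3.114×10^-7 = 1.574×10^7 Pa.

1.57e7 Pa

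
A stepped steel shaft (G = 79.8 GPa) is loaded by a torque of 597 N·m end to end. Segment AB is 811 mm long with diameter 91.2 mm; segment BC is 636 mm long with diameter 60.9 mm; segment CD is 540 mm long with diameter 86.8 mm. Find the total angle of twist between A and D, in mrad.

5.14 mrad

J_AB = π(0.0912)⁴/32 = 6.79×10^-6 m⁴; J_BC = π(0.0609)⁴/32 = 1.35×10^-6 m⁴; J_CD = π(0.0868)⁴/32 = 5.57×10^-6 m⁴.
θ = (T/G)·Σ L_i/J_i = (597.0/79.8×10⁹)·(0.811/6.79×10^-6 + 0.636/1.35×10^-6 + 0.540/5.57×10^-6) = 5.142×10^-3 rad.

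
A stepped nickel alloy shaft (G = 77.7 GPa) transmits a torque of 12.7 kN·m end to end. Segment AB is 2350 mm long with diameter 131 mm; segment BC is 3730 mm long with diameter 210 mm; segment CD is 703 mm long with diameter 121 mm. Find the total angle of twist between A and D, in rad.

0.0219 rad

J_AB = π(0.131)⁴/32 = 2.89×10^-5 m⁴; J_BC = π(0.210)⁴/32 = 1.91×10^-4 m⁴; J_CD = π(0.121)⁴/32 = 2.10×10^-5 m⁴.
θ = (T/G)·Σ L_i/J_i = (12700/77.7×10⁹)·(2.35/2.89×10^-5 + 3.73/1.91×10^-4 + 0.703/2.10×10^-5) = 0.02194 rad.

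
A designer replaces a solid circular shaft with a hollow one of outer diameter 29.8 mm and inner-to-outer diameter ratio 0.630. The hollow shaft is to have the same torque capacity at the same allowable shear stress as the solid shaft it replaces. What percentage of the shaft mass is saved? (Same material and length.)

Equal τ_max and T ⇒ the solid shaft needs d_s³ = d_o³(1−k⁴), so d_s = 29.8·(1−0.630⁴)^(1/3) = 28.14 mm.
Area ratio A_h/A_s = d_o²(1−k²)/d_s² = (1−k²)/(1−k⁴)^(2/3) = 0.6761.
Mass saving = 1 − 0.6761 = 32.4 %.

32.4 %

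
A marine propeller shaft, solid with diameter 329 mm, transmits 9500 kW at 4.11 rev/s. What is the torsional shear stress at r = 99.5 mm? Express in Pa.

ω = 2π·4.11 = 25.82 rad/s, so T = P/ω = 9500×10³ / 25.82 = 367900 N·m.
J = πd⁴/32 = π(0.329)⁴/32 = 1.150×10^-3 m⁴.
Shear stress varies linearly with radius: τ = T·r/J = 367900 × 0.0995 / 1.150×10^-3 = 3.182×10^7 Pa.

3.18e7 Pa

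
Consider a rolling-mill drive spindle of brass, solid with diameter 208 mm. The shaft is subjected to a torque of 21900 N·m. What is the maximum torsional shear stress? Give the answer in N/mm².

J = πd⁴/32 = π(0.208)⁴/32 = 1.838×10^-4 m⁴.
τ_max = T·r/J = 21900 × 0.104 / 1.838×10^-4 = 1.239×10^7 Pa.

12.4 N/mm²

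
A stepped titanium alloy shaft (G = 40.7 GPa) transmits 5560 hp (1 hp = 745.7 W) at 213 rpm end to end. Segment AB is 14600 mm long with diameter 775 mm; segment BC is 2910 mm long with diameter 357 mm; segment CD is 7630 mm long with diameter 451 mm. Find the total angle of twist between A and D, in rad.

0.0188 rad

ω = 2π·213/60 = 22.31 rad/s, so T = P/ω = 5560×745.7 / 22.31 = 185900 N·m.
J_AB = π(0.775)⁴/32 = 0.0354 m⁴; J_BC = π(0.357)⁴/32 = 1.59×10^-3 m⁴; J_CD = π(0.451)⁴/32 = 4.06×10^-3 m⁴.
θ = (T/G)·Σ L_i/J_i = (185900/40.7×10⁹)·(14.6/0.0354 + 2.91/1.59×10^-3 + 7.63/4.06×10^-3) = 0.01880 rad.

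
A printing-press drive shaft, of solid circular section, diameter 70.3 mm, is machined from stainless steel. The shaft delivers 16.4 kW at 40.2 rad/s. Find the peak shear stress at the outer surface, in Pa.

5.98e6 Pa

ω = 40.2 rad/s, so T = P/ω = 16.4×10³ / 40.20 = 408.0 N·m.
J = πd⁴/32 = π(0.0703)⁴/32 = 2.398×10^-6 m⁴.
τ_max = T·r/J = 408.0 × 0.0352 / 2.398×10^-6 = 5.980×10^6 Pa.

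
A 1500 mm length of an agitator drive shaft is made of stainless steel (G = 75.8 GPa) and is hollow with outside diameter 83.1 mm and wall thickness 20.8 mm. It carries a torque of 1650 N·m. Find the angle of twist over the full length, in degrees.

0.426°

J = π(d_o⁴ − d_i⁴)/32 = π(0.0831⁴ − 0.0415⁴)/32 = 4.391×10^-6 m⁴.
θ = T·L/(G·J) = 1650 × 1.50 / (75.8×10⁹ × 4.391×10^-6) = 7.437×10^-3 rad.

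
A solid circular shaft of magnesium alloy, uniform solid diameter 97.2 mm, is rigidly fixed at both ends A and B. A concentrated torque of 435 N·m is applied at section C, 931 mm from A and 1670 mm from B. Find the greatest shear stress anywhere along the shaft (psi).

225 psi

With uniform GJ and both ends fixed, compatibility θ_AC = θ_CB gives T_A·a = T_B·b, together with T_A + T_B = T₀.
T_A = T₀·b/(a+b) = 435.0·1670/2601 = 279.3 N·m; T_B = 155.7 N·m.
τ in each portion: τ_AC = 1.55×10^6 Pa, τ_CB = 8.64×10^5 Pa; maximum is in AC.
τ_max = T_AC·r/J = 279.3·0.0486/8.76×10^-6 = 1.549×10^6 Pa.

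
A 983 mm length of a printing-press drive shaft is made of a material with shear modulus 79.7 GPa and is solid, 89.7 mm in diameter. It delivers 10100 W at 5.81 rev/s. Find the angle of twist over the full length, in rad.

5.37e-4 rad

ω = 2π·5.81 = 36.51 rad/s, so T = P/ω = 10100 / 36.51 = 276.7 N·m.
J = πd⁴/32 = π(0.0897)⁴/32 = 6.356×10^-6 m⁴.
θ = T·L/(G·J) = 276.7 × 0.983 / (79.7×10⁹ × 6.356×10^-6) = 5.369×10^-4 rad.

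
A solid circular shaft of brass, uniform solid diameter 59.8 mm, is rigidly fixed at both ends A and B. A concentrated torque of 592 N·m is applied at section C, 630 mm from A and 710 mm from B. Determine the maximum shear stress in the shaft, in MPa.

7.47 MPa

With uniform GJ and both ends fixed, compatibility θ_AC = θ_CB gives T_A·a = T_B·b, together with T_A + T_B = T₀.
T_A = T₀·b/(a+b) = 592.0·710/1340 = 313.7 N·m; T_B = 278.3 N·m.
τ in each portion: τ_AC = 7.47×10^6 Pa, τ_CB = 6.63×10^6 Pa; maximum is in AC.
τ_max = T_AC·r/J = 313.7·0.0299/1.26×10^-6 = 7.470×10^6 Pa.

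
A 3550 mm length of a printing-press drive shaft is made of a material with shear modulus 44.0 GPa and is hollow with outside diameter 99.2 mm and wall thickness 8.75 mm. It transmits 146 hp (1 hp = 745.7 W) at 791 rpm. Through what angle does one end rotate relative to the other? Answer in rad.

ω = 2π·791/60 = 82.83 rad/s, so T = P/ω = 146×745.7 / 82.83 = 1314 N·m.
J = π(d_o⁴ − d_i⁴)/32 = π(0.0992⁴ − 0.0817⁴)/32 = 5.133×10^-6 m⁴.
θ = T·L/(G·J) = 1314 × 3.55 / (44.0×10⁹ × 5.133×10^-6) = 0.02066 rad.

0.0207 rad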